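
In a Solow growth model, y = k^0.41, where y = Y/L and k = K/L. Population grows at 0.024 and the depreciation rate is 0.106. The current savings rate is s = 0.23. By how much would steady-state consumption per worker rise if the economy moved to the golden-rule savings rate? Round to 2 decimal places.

Break-even investment rate: n + δ = 0.024 + 0.106 = 0.13.
Current steady state (s = 0.23): k* = (0.23/0.13)^(1/0.59) ≈ 2.6301, y* = 2.6301^0.41 ≈ 1.4866, c* = (1−0.23)·1.4866 ≈ 1.1447.
At the golden rule the marginal product of capital equals n+δ: 0.41·k^(0.41−1) = 0.13. Solving, k_gold = (0.41/0.13)^(1/0.59) ≈ 7.0064.
y_gold = 7.0064^0.41 ≈ 2.2215, c_gold = y_gold − 0.13·k_gold ≈ 1.3107.
Gain: Δc = 1.3107 − 1.1447 ≈ 0.1660.

Δc ≈ 0.17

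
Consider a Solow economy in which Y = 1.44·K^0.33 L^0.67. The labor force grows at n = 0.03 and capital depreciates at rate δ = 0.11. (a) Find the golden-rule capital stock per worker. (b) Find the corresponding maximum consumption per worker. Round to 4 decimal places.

(a) k_gold ≈ 6.1967; (b) c_gold ≈ 1.7614

The effective depreciation rate is n + δ = 0.03 + 0.11 = 0.14.
Maximizing c = f(k) − (n+δ)·k gives f'(k) = n+δ, i.e. 0.33·1.44·k^(0.33−1) = 0.14, so k_gold = (0.33·1.44/0.14)^(1/0.67) ≈ 6.1967.
y_gold = 1.44·6.1967^0.33 ≈ 2.6289; c_gold = y_gold − 0.14·k_gold ≈ 1.7614.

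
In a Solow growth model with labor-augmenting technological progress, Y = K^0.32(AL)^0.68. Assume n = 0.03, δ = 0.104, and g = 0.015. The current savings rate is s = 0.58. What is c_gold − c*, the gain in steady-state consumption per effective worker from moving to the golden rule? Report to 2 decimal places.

Break-even investment rate: n + g + δ = 0.03 + 0.015 + 0.104 = 0.149.
Current steady state (s = 0.58): k* = (0.58/0.149)^(1/0.68) ≈ 7.3791, y* = 7.3791^0.32 ≈ 1.8957, c* = (1−0.58)·1.8957 ≈ 0.7962.
Setting f'(k) = n+g+δ gives 0.32·k^(0.32−1) = 0.149, hence k_gold = (0.32/0.149)^(1/0.68) ≈ 3.0774.
y_gold = 3.0774^0.32 ≈ 1.4329, c_gold = y_gold − 0.149·k_gold ≈ 0.9744.
Gain: Δc = 0.9744 − 0.7962 ≈ 0.1782.

Δc ≈ 0.18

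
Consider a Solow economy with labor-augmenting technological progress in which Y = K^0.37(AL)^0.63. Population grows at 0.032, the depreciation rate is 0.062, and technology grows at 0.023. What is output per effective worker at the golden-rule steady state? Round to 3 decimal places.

y_gold ≈ 1.966

n + g + δ = 0.032 + 0.023 + 0.062 = 0.117.
Setting f'(k) = n+g+δ gives 0.37·k^(0.37−1) = 0.117, hence k_gold = (0.37/0.117)^(1/0.63) ≈ 6.2184.
Output: y_gold = k_gold^0.37 = 6.2184^0.37 ≈ 1.9663.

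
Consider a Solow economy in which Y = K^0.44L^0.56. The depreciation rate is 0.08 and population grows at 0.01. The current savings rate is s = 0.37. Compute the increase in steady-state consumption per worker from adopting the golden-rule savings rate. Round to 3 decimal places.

Δc ≈ 0.035

The effective depreciation rate is n + δ = 0.01 + 0.08 = 0.09.
Current steady state (s = 0.37): k* = (0.37/0.09)^(1/0.56) ≈ 12.4841, y* = 12.4841^0.44 ≈ 3.0367, c* = (1−0.37)·3.0367 ≈ 1.9131.
At the golden rule the marginal product of capital equals n+δ: 0.44·k^(0.44−1) = 0.09. Solving, k_gold = (0.44/0.09)^(1/0.56) ≈ 17.0111.
y_gold = 17.0111^0.44 ≈ 3.4795, c_gold = y_gold − 0.09·k_gold ≈ 1.9485.
Gain: Δc = 1.9485 − 1.9131 ≈ 0.0354.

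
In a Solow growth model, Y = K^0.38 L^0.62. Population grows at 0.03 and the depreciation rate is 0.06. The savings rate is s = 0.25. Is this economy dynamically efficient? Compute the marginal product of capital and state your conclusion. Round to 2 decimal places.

dynamically efficient; MPK ≈ 0.14

Capital per worker breaks even when investment replaces (n + δ)·k; here n + δ = 0.09.
Steady-state k*: s·k^0.38 = 0.09·k gives k* = (0.25/0.09)^(1/0.62) ≈ 5.1957.
MPK = 0.38·5.1957^(-0.62) ≈ 0.1368.
MPK > n+δ = 0.09, so the economy is dynamically efficient (under-saving).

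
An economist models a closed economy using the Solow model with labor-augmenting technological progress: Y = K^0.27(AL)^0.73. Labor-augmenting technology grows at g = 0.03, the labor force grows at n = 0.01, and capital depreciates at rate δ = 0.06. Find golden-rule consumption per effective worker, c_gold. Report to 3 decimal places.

c_gold ≈ 1.054

n + g + δ = 0.01 + 0.03 + 0.06 = 0.1.
Golden rule sets MPK = n+g+δ: 0.27·k^(0.27−1) = 0.1, so k_gold = (0.27/0.1)^(1/0.73) ≈ 3.8986.
y_gold = 3.8986^0.27 ≈ 1.4439.
c_gold = y_gold − (n+g+δ)·k_gold = 1.4439 − 0.1·3.8986 ≈ 1.0541.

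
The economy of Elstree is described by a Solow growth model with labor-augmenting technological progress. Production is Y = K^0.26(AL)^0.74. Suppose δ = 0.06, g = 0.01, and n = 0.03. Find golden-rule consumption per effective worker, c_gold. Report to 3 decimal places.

Break-even investment rate: n + g + δ = 0.03 + 0.01 + 0.06 = 0.1.
Golden rule sets MPK = n+g+δ: 0.26·k^(0.26−1) = 0.1, so k_gold = (0.26/0.1)^(1/0.74) ≈ 3.6373.
y_gold = 3.6373^0.26 ≈ 1.3989.
c_gold = y_gold − (n+g+δ)·k_gold = 1.3989 − 0.1·3.6373 ≈ 1.0352.

c_gold ≈ 1.035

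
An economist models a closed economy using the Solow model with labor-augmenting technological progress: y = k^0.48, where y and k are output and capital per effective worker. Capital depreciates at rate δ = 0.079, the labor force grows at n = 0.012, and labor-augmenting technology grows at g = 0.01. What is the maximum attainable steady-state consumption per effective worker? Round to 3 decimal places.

c_gold ≈ 2.192

The effective depreciation rate is n + g + δ = 0.012 + 0.01 + 0.079 = 0.101.
At the golden rule the marginal product of capital equals n+g+δ: 0.48·k^(0.48−1) = 0.101. Solving, k_gold = (0.48/0.101)^(1/0.52) ≈ 20.0341.
y_gold = 20.0341^0.48 ≈ 4.2155.
c_gold = y_gold − (n+g+δ)·k_gold = 4.2155 − 0.101·20.0341 ≈ 2.1921.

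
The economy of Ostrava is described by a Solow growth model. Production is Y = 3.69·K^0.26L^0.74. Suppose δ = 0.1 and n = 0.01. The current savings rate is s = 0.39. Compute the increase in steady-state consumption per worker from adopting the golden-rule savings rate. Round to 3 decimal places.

Δc ≈ 0.289

Break-even investment rate: n + δ = 0.01 + 0.1 = 0.11.
Current steady state (s = 0.39): k* = (0.39·3.69/0.11)^(1/0.74) ≈ 32.2888, y* = 3.69·32.2888^0.26 ≈ 9.1071, c* = (1−0.39)·9.1071 ≈ 5.5553.
Setting f'(k) = n+δ gives 0.26·3.69·k^(0.26−1) = 0.11, hence k_gold = (0.26·3.69/0.11)^(1/0.74) ≈ 18.6677.
y_gold = 3.69·18.6677^0.26 ≈ 7.8979, c_gold = y_gold − 0.11·k_gold ≈ 5.8444.
Gain: Δc = 5.8444 − 5.5553 ≈ 0.2891.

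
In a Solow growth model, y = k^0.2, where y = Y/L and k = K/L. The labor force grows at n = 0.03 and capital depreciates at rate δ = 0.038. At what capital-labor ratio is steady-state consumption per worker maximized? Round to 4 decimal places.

k_gold ≈ 3.8517

The effective depreciation rate is n + δ = 0.03 + 0.038 = 0.068.
At the golden rule the marginal product of capital equals n+δ: 0.2·k^(0.2−1) = 0.068. Solving, k_gold = (0.2/0.068)^(1/0.8) ≈ 3.8517.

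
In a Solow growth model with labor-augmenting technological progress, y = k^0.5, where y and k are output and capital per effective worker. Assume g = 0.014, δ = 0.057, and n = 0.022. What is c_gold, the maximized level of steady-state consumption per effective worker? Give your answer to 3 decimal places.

c_gold ≈ 2.688

Capital per effective worker breaks even when investment replaces (n + g + δ)·k; here n + g + δ = 0.093.
Maximizing c = f(k) − (n+g+δ)·k gives f'(k) = n+g+δ, i.e. 0.5·k^(0.5−1) = 0.093, so k_gold = (0.5/0.093)^(1/0.5) ≈ 28.9051.
y_gold = 28.9051^0.5 ≈ 5.3763.
c_gold = y_gold − (n+g+δ)·k_gold = 5.3763 − 0.093·28.9051 ≈ 2.6882.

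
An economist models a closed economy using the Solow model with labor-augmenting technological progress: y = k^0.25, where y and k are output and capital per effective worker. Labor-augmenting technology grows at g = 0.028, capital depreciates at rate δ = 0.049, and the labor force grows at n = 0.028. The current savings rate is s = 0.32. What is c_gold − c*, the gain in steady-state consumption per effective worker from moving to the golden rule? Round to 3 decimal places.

Break-even investment rate: n + g + δ = 0.028 + 0.028 + 0.049 = 0.105.
Current steady state (s = 0.32): k* = (0.32/0.105)^(1/0.75) ≈ 4.4186, y* = 4.4186^0.25 ≈ 1.4498, c* = (1−0.32)·1.4498 ≈ 0.9859.
Maximizing c = f(k) − (n+g+δ)·k gives f'(k) = n+g+δ, i.e. 0.25·k^(0.25−1) = 0.105, so k_gold = (0.25/0.105)^(1/0.75) ≈ 3.1793.
y_gold = 3.1793^0.25 ≈ 1.3353, c_gold = y_gold − 0.105·k_gold ≈ 1.0015.
Gain: Δc = 1.0015 − 0.9859 ≈ 0.0156.

Δc ≈ 0.016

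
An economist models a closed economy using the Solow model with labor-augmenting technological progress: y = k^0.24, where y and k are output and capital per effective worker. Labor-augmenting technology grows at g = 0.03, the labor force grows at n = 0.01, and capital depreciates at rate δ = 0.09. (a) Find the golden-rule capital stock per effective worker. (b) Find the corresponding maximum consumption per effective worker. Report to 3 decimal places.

(a) k_gold ≈ 2.241; (b) c_gold ≈ 0.922

Break-even investment rate: n + g + δ = 0.01 + 0.03 + 0.09 = 0.13.
Golden rule sets MPK = n+g+δ: 0.24·k^(0.24−1) = 0.13, so k_gold = (0.24/0.13)^(1/0.76) ≈ 2.2405.
y_gold = 2.2405^0.24 ≈ 1.2136; c_gold = y_gold − 0.13·k_gold ≈ 0.9224.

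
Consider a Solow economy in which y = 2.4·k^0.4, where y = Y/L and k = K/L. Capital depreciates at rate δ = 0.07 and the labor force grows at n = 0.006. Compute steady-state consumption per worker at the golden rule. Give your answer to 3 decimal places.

c_gold ≈ 7.810

Break-even investment rate: n + δ = 0.006 + 0.07 = 0.076.
Setting f'(k) = n+δ gives 0.4·2.4·k^(0.4−1) = 0.076, hence k_gold = (0.4·2.4/0.076)^(1/0.6) ≈ 68.5114.
y_gold = 2.4·68.5114^0.4 ≈ 13.0172.
c_gold = y_gold − (n+δ)·k_gold = 13.0172 − 0.076·68.5114 ≈ 7.8103.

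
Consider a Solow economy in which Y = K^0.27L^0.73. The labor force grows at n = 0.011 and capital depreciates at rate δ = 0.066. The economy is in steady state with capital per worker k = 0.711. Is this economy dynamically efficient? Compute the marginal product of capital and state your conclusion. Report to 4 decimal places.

dynamically efficient; MPK ≈ 0.3463

Break-even investment rate: n + δ = 0.011 + 0.066 = 0.077.
MPK = 0.27·k^(0.27−1) = 0.27·0.711^(-0.73) ≈ 0.3463.
MPK > 0.077, so the economy is dynamically efficient (under-saving).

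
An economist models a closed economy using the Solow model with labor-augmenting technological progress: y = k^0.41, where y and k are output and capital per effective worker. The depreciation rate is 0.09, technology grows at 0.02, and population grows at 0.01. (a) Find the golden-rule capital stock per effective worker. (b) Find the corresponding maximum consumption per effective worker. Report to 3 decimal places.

Break-even investment rate: n + g + δ = 0.01 + 0.02 + 0.09 = 0.12.
Golden rule sets MPK = n+g+δ: 0.41·k^(0.41−1) = 0.12, so k_gold = (0.41/0.12)^(1/0.59) ≈ 8.0244.
y_gold = 8.0244^0.41 ≈ 2.3486; c_gold = y_gold − 0.12·k_gold ≈ 1.3857.

(a) k_gold ≈ 8.024; (b) c_gold ≈ 1.386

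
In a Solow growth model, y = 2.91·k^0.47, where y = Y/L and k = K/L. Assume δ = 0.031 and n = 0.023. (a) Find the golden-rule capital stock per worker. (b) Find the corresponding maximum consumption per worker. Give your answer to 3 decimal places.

(a) k_gold ≈ 444.935; (b) c_gold ≈ 27.094

n + δ = 0.023 + 0.031 = 0.054.
Maximizing c = f(k) − (n+δ)·k gives f'(k) = n+δ, i.e. 0.47·2.91·k^(0.47−1) = 0.054, so k_gold = (0.47·2.91/0.054)^(1/0.53) ≈ 444.9348.
y_gold = 2.91·444.9348^0.47 ≈ 51.1202; c_gold = y_gold − 0.054·k_gold ≈ 27.0937.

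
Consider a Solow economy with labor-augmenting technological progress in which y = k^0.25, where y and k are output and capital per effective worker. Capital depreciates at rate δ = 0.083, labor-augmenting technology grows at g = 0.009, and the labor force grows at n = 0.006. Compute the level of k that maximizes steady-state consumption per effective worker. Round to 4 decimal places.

k_gold ≈ 3.4857

Capital per effective worker breaks even when investment replaces (n + g + δ)·k; here n + g + δ = 0.098.
At the golden rule the marginal product of capital equals n+g+δ: 0.25·k^(0.25−1) = 0.098. Solving, k_gold = (0.25/0.098)^(1/0.75) ≈ 3.4857.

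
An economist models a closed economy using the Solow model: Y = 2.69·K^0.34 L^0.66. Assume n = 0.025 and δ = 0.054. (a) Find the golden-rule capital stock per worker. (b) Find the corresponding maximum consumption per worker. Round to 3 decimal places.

(a) k_gold ≈ 40.881; (b) c_gold ≈ 6.269

The effective depreciation rate is n + δ = 0.025 + 0.054 = 0.079.
Setting f'(k) = n+δ gives 0.34·2.69·k^(0.34−1) = 0.079, hence k_gold = (0.34·2.69/0.079)^(1/0.66) ≈ 40.8810.
y_gold = 2.69·40.8810^0.34 ≈ 9.4988; c_gold = y_gold − 0.079·k_gold ≈ 6.2692.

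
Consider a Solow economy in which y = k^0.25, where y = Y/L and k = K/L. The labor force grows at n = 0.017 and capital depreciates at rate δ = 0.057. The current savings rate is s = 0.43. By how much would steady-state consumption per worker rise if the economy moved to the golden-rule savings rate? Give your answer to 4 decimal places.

n + δ = 0.017 + 0.057 = 0.074.
Current steady state (s = 0.43): k* = (0.43/0.074)^(1/0.75) ≈ 10.4468, y* = 10.4468^0.25 ≈ 1.7978, c* = (1−0.43)·1.7978 ≈ 1.0248.
Setting f'(k) = n+δ gives 0.25·k^(0.25−1) = 0.074, hence k_gold = (0.25/0.074)^(1/0.75) ≈ 5.0693.
y_gold = 5.0693^0.25 ≈ 1.5005, c_gold = y_gold − 0.074·k_gold ≈ 1.1254.
Gain: Δc = 1.1254 − 1.0248 ≈ 0.1006.

Δc ≈ 0.1006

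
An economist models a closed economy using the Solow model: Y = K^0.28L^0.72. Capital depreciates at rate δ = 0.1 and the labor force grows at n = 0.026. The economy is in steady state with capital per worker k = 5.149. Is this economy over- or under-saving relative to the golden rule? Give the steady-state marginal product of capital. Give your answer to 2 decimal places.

over-saving; MPK ≈ 0.09

n + δ = 0.026 + 0.1 = 0.126.
MPK = 0.28·k^(0.28−1) = 0.28·5.149^(-0.72) ≈ 0.0860.
MPK < 0.126, so the economy is dynamically inefficient (over-saving).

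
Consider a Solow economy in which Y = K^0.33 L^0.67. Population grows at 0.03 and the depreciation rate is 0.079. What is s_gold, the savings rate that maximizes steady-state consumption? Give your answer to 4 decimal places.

s_gold = 0.3300

Break-even investment rate: n + δ = 0.03 + 0.079 = 0.109.
At the golden rule MPK = n+δ, and in any Cobb-Douglas steady state s = (n+δ)·k/y = MPK·k/y = capital's share 0.33.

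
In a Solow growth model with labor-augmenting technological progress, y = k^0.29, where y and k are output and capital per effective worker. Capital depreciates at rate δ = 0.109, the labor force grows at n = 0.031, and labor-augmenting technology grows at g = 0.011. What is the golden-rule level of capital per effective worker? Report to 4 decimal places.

n + g + δ = 0.031 + 0.011 + 0.109 = 0.151.
At the golden rule the marginal product of capital equals n+g+δ: 0.29·k^(0.29−1) = 0.151. Solving, k_gold = (0.29/0.151)^(1/0.71) ≈ 2.5072.

k_gold ≈ 2.5072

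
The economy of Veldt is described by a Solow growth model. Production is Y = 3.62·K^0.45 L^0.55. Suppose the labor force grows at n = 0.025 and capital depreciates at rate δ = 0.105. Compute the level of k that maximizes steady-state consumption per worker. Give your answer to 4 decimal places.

Break-even investment rate: n + δ = 0.025 + 0.105 = 0.13.
Maximizing c = f(k) − (n+δ)·k gives f'(k) = n+δ, i.e. 0.45·3.62·k^(0.45−1) = 0.13, so k_gold = (0.45·3.62/0.13)^(1/0.55) ≈ 99.1569.

k_gold ≈ 99.1569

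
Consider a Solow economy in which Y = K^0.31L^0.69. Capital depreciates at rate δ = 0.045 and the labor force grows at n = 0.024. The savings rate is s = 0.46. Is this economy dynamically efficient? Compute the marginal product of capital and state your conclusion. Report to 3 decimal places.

dynamically inefficient; MPK ≈ 0.046

n + δ = 0.024 + 0.045 = 0.069.
Steady-state k*: s·k^0.31 = 0.069·k gives k* = (0.46/0.069)^(1/0.69) ≈ 15.6340.
MPK = 0.31·15.6340^(-0.69) ≈ 0.0465.
MPK < n+δ = 0.069, so the economy is dynamically inefficient (over-saving).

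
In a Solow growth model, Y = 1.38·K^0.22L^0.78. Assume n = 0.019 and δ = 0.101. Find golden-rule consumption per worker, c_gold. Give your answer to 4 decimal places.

c_gold ≈ 1.3985

Capital per worker breaks even when investment replaces (n + δ)·k; here n + δ = 0.12.
Setting f'(k) = n+δ gives 0.22·1.38·k^(0.22−1) = 0.12, hence k_gold = (0.22·1.38/0.12)^(1/0.78) ≈ 3.2872.
y_gold = 1.38·3.2872^0.22 ≈ 1.7930.
c_gold = y_gold − (n+δ)·k_gold = 1.7930 − 0.12·3.2872 ≈ 1.3985.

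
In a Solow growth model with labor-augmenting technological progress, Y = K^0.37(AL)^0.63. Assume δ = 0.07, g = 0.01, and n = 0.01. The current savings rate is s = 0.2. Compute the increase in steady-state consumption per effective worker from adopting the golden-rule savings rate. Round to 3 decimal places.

Break-even investment rate: n + g + δ = 0.01 + 0.01 + 0.07 = 0.09.
Current steady state (s = 0.2): k* = (0.2/0.09)^(1/0.63) ≈ 3.5519, y* = 3.5519^0.37 ≈ 1.5983, c* = (1−0.2)·1.5983 ≈ 1.2787.
Golden rule sets MPK = n+g+δ: 0.37·k^(0.37−1) = 0.09, so k_gold = (0.37/0.09)^(1/0.63) ≈ 9.4306.
y_gold = 9.4306^0.37 ≈ 2.2939, c_gold = y_gold − 0.09·k_gold ≈ 1.4452.
Gain: Δc = 1.4452 − 1.2787 ≈ 0.1665.

Δc ≈ 0.167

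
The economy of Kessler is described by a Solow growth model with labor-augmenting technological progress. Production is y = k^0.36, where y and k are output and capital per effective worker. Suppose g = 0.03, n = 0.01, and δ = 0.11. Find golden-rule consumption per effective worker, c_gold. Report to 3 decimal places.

c_gold ≈ 1.047

Break-even investment rate: n + g + δ = 0.01 + 0.03 + 0.11 = 0.15.
Setting f'(k) = n+g+δ gives 0.36·k^(0.36−1) = 0.15, hence k_gold = (0.36/0.15)^(1/0.64) ≈ 3.9272.
y_gold = 3.9272^0.36 ≈ 1.6363.
c_gold = y_gold − (n+g+δ)·k_gold = 1.6363 − 0.15·3.9272 ≈ 1.0472.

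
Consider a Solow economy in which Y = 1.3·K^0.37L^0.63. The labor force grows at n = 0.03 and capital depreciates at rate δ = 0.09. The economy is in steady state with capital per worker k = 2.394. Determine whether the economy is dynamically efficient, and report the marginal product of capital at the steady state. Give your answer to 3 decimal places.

n + δ = 0.03 + 0.09 = 0.12.
MPK = 0.37·1.3·k^(0.37−1) = 0.37·1.3·2.394^(-0.63) ≈ 0.2775.
MPK > 0.12, so the economy is dynamically efficient (under-saving).

dynamically efficient; MPK ≈ 0.278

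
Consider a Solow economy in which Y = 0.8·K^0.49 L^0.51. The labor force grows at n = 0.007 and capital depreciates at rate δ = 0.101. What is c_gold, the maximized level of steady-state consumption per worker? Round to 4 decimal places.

c_gold ≈ 1.4079

Break-even investment rate: n + δ = 0.007 + 0.101 = 0.108.
Setting f'(k) = n+δ gives 0.49·0.8·k^(0.49−1) = 0.108, hence k_gold = (0.49·0.8/0.108)^(1/0.51) ≈ 12.5248.
y_gold = 0.8·12.5248^0.49 ≈ 2.7606.
c_gold = y_gold − (n+δ)·k_gold = 2.7606 − 0.108·12.5248 ≈ 1.4079.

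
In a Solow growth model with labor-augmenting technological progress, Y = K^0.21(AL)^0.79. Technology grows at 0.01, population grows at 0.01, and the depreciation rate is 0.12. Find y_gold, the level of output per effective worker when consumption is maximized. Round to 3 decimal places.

Break-even investment rate: n + g + δ = 0.01 + 0.01 + 0.12 = 0.14.
At the golden rule the marginal product of capital equals n+g+δ: 0.21·k^(0.21−1) = 0.14. Solving, k_gold = (0.21/0.14)^(1/0.79) ≈ 1.6707.
Output: y_gold = k_gold^0.21 = 1.6707^0.21 ≈ 1.1138.

y_gold ≈ 1.114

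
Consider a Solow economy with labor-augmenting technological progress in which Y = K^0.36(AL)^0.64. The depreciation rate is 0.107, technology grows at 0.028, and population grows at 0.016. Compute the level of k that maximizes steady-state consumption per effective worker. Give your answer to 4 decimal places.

n + g + δ = 0.016 + 0.028 + 0.107 = 0.151.
Maximizing c = f(k) − (n+g+δ)·k gives f'(k) = n+g+δ, i.e. 0.36·k^(0.36−1) = 0.151, so k_gold = (0.36/0.151)^(1/0.64) ≈ 3.8866.

k_gold ≈ 3.8866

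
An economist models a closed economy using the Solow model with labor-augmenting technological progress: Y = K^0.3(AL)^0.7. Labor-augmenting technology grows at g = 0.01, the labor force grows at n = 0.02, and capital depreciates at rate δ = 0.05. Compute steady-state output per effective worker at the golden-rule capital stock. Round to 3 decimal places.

Capital per effective worker breaks even when investment replaces (n + g + δ)·k; here n + g + δ = 0.08.
Golden rule sets MPK = n+g+δ: 0.3·k^(0.3−1) = 0.08, so k_gold = (0.3/0.08)^(1/0.7) ≈ 6.6076.
Output: y_gold = k_gold^0.3 = 6.6076^0.3 ≈ 1.7620.

y_gold ≈ 1.762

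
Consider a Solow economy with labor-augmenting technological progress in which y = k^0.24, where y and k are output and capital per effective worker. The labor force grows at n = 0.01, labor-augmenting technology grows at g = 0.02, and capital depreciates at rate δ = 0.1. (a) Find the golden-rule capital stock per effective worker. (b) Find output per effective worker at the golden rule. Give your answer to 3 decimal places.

(a) k_gold ≈ 2.241; (b) y_gold ≈ 1.214

The effective depreciation rate is n + g + δ = 0.01 + 0.02 + 0.1 = 0.13.
At the golden rule the marginal product of capital equals n+g+δ: 0.24·k^(0.24−1) = 0.13. Solving, k_gold = (0.24/0.13)^(1/0.76) ≈ 2.2405.
y_gold = 2.2405^0.24 ≈ 1.2136.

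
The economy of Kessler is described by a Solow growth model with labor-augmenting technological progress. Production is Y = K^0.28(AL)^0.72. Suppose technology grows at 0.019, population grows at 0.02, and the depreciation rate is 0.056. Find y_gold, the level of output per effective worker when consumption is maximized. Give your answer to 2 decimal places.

The effective depreciation rate is n + g + δ = 0.02 + 0.019 + 0.056 = 0.095.
Golden rule sets MPK = n+g+δ: 0.28·k^(0.28−1) = 0.095, so k_gold = (0.28/0.095)^(1/0.72) ≈ 4.4874.
Output: y_gold = k_gold^0.28 = 4.4874^0.28 ≈ 1.5225.

y_gold ≈ 1.52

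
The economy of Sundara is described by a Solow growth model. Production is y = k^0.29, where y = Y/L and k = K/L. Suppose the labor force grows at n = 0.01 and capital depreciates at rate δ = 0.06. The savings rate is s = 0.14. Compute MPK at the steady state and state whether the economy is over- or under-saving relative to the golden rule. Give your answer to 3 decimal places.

under-saving; MPK ≈ 0.145

n + δ = 0.01 + 0.06 = 0.07.
Steady-state k*: s·k^0.29 = 0.07·k gives k* = (0.14/0.07)^(1/0.71) ≈ 2.6545.
MPK = 0.29·2.6545^(-0.71) ≈ 0.1450.
MPK > n+δ = 0.07, so the economy is dynamically efficient (under-saving).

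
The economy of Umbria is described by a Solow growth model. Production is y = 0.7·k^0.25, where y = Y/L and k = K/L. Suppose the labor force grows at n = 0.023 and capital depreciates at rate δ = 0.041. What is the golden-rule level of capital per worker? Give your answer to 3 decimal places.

The effective depreciation rate is n + δ = 0.023 + 0.041 = 0.064.
Setting f'(k) = n+δ gives 0.25·0.7·k^(0.25−1) = 0.064, hence k_gold = (0.25·0.7/0.064)^(1/0.75) ≈ 3.8236.

k_gold ≈ 3.824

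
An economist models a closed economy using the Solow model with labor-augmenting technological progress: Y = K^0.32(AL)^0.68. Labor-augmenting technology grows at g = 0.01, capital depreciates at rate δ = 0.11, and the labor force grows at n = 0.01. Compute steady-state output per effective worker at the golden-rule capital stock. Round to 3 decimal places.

Capital per effective worker breaks even when investment replaces (n + g + δ)·k; here n + g + δ = 0.13.
Setting f'(k) = n+g+δ gives 0.32·k^(0.32−1) = 0.13, hence k_gold = (0.32/0.13)^(1/0.68) ≈ 3.7610.
Output: y_gold = k_gold^0.32 = 3.7610^0.32 ≈ 1.5279.

y_gold ≈ 1.528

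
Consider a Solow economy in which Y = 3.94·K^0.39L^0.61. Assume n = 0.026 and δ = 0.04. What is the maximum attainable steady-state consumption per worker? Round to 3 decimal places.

The effective depreciation rate is n + δ = 0.026 + 0.04 = 0.066.
Maximizing c = f(k) − (n+δ)·k gives f'(k) = n+δ, i.e. 0.39·3.94·k^(0.39−1) = 0.066, so k_gold = (0.39·3.94/0.066)^(1/0.61) ≈ 174.1852.
y_gold = 3.94·174.1852^0.39 ≈ 29.4775.
c_gold = y_gold − (n+δ)·k_gold = 29.4775 − 0.066·174.1852 ≈ 17.9813.

c_gold ≈ 17.981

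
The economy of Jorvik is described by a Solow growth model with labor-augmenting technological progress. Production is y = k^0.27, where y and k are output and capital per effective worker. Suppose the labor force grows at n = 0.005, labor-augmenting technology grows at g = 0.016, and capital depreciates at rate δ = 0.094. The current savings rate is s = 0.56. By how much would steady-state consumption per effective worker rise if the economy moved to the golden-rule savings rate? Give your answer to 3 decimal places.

Δc ≈ 0.211

Break-even investment rate: n + g + δ = 0.005 + 0.016 + 0.094 = 0.115.
Current steady state (s = 0.56): k* = (0.56/0.115)^(1/0.73) ≈ 8.7452, y* = 8.7452^0.27 ≈ 1.7959, c* = (1−0.56)·1.7959 ≈ 0.7902.
Golden rule sets MPK = n+g+δ: 0.27·k^(0.27−1) = 0.115, so k_gold = (0.27/0.115)^(1/0.73) ≈ 3.2193.
y_gold = 3.2193^0.27 ≈ 1.3712, c_gold = y_gold − 0.115·k_gold ≈ 1.0010.
Gain: Δc = 1.0010 − 0.7902 ≈ 0.2108.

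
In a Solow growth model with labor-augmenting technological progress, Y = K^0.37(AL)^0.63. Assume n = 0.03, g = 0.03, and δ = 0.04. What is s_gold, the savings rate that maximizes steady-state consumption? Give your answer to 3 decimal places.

s_gold = 0.370

Break-even investment rate: n + g + δ = 0.03 + 0.03 + 0.04 = 0.1.
At the golden rule MPK = n+g+δ, and in any Cobb-Douglas steady state s = (n+g+δ)·k/y = MPK·k/y = capital's share 0.37.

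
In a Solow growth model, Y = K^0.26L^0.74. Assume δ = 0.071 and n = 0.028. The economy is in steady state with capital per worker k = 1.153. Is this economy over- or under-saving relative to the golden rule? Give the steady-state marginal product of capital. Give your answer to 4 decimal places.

under-saving; MPK ≈ 0.2340

n + δ = 0.028 + 0.071 = 0.099.
MPK = 0.26·k^(0.26−1) = 0.26·1.153^(-0.74) ≈ 0.2340.
MPK > 0.099, so the economy is dynamically efficient (under-saving).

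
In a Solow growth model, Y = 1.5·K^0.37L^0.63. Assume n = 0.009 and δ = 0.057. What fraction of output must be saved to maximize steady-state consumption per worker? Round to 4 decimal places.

The effective depreciation rate is n + δ = 0.009 + 0.057 = 0.066.
At the golden rule MPK = n+δ, and in any Cobb-Douglas steady state s = (n+δ)·k/y = MPK·k/y = capital's share 0.37.

s_gold = 0.3700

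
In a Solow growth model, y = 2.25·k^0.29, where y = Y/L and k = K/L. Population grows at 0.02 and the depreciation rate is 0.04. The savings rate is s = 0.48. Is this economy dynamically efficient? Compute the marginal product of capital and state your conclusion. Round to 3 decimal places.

The effective depreciation rate is n + δ = 0.02 + 0.04 = 0.06.
Steady-state k*: s·A·k^0.29 = 0.06·k gives k* = (0.48·2.25/0.06)^(1/0.71) ≈ 58.6124.
MPK = 0.29·2.25·58.6124^(-0.71) ≈ 0.0362.
MPK < n+δ = 0.06, so the economy is dynamically inefficient (over-saving).

dynamically inefficient; MPK ≈ 0.036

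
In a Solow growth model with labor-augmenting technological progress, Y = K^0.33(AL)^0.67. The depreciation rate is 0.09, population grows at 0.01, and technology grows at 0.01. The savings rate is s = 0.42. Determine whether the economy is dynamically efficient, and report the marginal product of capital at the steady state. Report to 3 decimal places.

Capital per effective worker breaks even when investment replaces (n + g + δ)·k; here n + g + δ = 0.11.
Steady-state k*: s·k^0.33 = 0.11·k gives k* = (0.42/0.11)^(1/0.67) ≈ 7.3866.
MPK = 0.33·7.3866^(-0.67) ≈ 0.0864.
MPK < n+g+δ = 0.11, so the economy is dynamically inefficient (over-saving).

dynamically inefficient; MPK ≈ 0.086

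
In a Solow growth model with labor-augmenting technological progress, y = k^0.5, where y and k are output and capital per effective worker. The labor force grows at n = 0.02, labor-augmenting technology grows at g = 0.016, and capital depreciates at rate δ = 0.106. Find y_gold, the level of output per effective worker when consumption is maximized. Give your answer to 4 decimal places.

y_gold ≈ 3.5211

Break-even investment rate: n + g + δ = 0.02 + 0.016 + 0.106 = 0.142.
At the golden rule the marginal product of capital equals n+g+δ: 0.5·k^(0.5−1) = 0.142. Solving, k_gold = (0.5/0.142)^(1/0.5) ≈ 12.3983.
Output: y_gold = k_gold^0.5 = 12.3983^0.5 ≈ 3.5211.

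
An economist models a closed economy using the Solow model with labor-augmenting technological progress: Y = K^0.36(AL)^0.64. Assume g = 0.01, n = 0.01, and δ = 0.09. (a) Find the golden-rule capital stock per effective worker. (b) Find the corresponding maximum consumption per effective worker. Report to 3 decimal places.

(a) k_gold ≈ 6.376; (b) c_gold ≈ 1.247

The effective depreciation rate is n + g + δ = 0.01 + 0.01 + 0.09 = 0.11.
Setting f'(k) = n+g+δ gives 0.36·k^(0.36−1) = 0.11, hence k_gold = (0.36/0.11)^(1/0.64) ≈ 6.3760.
y_gold = 6.3760^0.36 ≈ 1.9482; c_gold = y_gold − 0.11·k_gold ≈ 1.2469.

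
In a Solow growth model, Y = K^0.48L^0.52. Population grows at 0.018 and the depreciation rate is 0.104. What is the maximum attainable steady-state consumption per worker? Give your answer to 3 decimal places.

c_gold ≈ 1.841

Break-even investment rate: n + δ = 0.018 + 0.104 = 0.122.
Golden rule sets MPK = n+δ: 0.48·k^(0.48−1) = 0.122, so k_gold = (0.48/0.122)^(1/0.52) ≈ 13.9317.
y_gold = 13.9317^0.48 ≈ 3.5410.
c_gold = y_gold − (n+δ)·k_gold = 3.5410 − 0.122·13.9317 ≈ 1.8413.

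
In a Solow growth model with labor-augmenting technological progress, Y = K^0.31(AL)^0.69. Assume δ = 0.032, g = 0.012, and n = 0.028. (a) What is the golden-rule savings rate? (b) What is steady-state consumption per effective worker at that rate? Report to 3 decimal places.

(a) s_gold = 0.310; (b) c_gold ≈ 1.330

Capital per effective worker breaks even when investment replaces (n + g + δ)·k; here n + g + δ = 0.072.
For Cobb-Douglas, s_gold equals capital's share: s_gold = 0.31.
Golden rule sets MPK = n+g+δ: 0.31·k^(0.31−1) = 0.072, so k_gold = (0.31/0.072)^(1/0.69) ≈ 8.2963.
y_gold = 8.2963^0.31 ≈ 1.9269; c_gold = (1−0.31)·y_gold ≈ 1.3295.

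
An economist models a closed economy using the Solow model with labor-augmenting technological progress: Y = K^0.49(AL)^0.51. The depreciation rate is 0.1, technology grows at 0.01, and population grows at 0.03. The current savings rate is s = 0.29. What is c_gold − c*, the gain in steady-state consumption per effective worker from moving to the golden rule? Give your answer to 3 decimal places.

Capital per effective worker breaks even when investment replaces (n + g + δ)·k; here n + g + δ = 0.14.
Current steady state (s = 0.29): k* = (0.29/0.14)^(1/0.51) ≈ 4.1700, y* = 4.1700^0.49 ≈ 2.0131, c* = (1−0.29)·2.0131 ≈ 1.4293.
Maximizing c = f(k) − (n+g+δ)·k gives f'(k) = n+g+δ, i.e. 0.49·k^(0.49−1) = 0.14, so k_gold = (0.49/0.14)^(1/0.51) ≈ 11.6627.
y_gold = 11.6627^0.49 ≈ 3.3322, c_gold = y_gold − 0.14·k_gold ≈ 1.6994.
Gain: Δc = 1.6994 − 1.4293 ≈ 0.2701.

Δc ≈ 0.270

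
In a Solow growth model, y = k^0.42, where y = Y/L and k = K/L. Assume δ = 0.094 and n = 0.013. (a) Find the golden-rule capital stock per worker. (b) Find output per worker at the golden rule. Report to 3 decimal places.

(a) k_gold ≈ 10.566; (b) y_gold ≈ 2.692

Break-even investment rate: n + δ = 0.013 + 0.094 = 0.107.
Golden rule sets MPK = n+δ: 0.42·k^(0.42−1) = 0.107, so k_gold = (0.42/0.107)^(1/0.58) ≈ 10.5659.
y_gold = 10.5659^0.42 ≈ 2.6918.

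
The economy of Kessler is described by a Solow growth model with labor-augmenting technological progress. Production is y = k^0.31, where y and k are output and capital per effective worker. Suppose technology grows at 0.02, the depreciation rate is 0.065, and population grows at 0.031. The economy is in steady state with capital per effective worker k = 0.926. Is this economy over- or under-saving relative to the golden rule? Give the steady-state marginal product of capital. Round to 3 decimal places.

Capital per effective worker breaks even when investment replaces (n + g + δ)·k; here n + g + δ = 0.116.
MPK = 0.31·k^(0.31−1) = 0.31·0.926^(-0.69) ≈ 0.3269.
MPK > 0.116, so the economy is dynamically efficient (under-saving).

under-saving; MPK ≈ 0.327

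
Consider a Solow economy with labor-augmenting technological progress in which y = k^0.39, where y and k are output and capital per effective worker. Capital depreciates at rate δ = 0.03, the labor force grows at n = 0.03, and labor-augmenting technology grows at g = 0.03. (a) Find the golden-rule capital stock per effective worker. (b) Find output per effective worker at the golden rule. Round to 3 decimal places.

(a) k_gold ≈ 11.065; (b) y_gold ≈ 2.554

Break-even investment rate: n + g + δ = 0.03 + 0.03 + 0.03 = 0.09.
Setting f'(k) = n+g+δ gives 0.39·k^(0.39−1) = 0.09, hence k_gold = (0.39/0.09)^(1/0.61) ≈ 11.0655.
y_gold = 11.0655^0.39 ≈ 2.5536.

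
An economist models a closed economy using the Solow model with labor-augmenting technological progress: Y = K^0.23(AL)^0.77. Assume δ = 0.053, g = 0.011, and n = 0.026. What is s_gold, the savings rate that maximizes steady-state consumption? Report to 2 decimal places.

The effective depreciation rate is n + g + δ = 0.026 + 0.011 + 0.053 = 0.09.
At the golden rule MPK = n+g+δ, and in any Cobb-Douglas steady state s = (n+g+δ)·k/y = MPK·k/y = capital's share 0.23.

s_gold = 0.23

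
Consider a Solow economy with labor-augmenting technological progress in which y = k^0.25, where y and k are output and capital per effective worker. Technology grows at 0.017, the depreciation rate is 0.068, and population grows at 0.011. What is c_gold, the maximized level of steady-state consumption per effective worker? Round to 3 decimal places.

c_gold ≈ 1.032

Break-even investment rate: n + g + δ = 0.011 + 0.017 + 0.068 = 0.096.
Setting f'(k) = n+g+δ gives 0.25·k^(0.25−1) = 0.096, hence k_gold = (0.25/0.096)^(1/0.75) ≈ 3.5828.
y_gold = 3.5828^0.25 ≈ 1.3758.
c_gold = y_gold − (n+g+δ)·k_gold = 1.3758 − 0.096·3.5828 ≈ 1.0319.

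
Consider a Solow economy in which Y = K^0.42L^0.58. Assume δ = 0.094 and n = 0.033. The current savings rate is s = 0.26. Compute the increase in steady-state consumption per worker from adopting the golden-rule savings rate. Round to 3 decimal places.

n + δ = 0.033 + 0.094 = 0.127.
Current steady state (s = 0.26): k* = (0.26/0.127)^(1/0.58) ≈ 3.4395, y* = 3.4395^0.42 ≈ 1.6801, c* = (1−0.26)·1.6801 ≈ 1.2433.
Golden rule sets MPK = n+δ: 0.42·k^(0.42−1) = 0.127, so k_gold = (0.42/0.127)^(1/0.58) ≈ 7.8631.
y_gold = 7.8631^0.42 ≈ 2.3777, c_gold = y_gold − 0.127·k_gold ≈ 1.3790.
Gain: Δc = 1.3790 − 1.2433 ≈ 0.1358.

Δc ≈ 0.136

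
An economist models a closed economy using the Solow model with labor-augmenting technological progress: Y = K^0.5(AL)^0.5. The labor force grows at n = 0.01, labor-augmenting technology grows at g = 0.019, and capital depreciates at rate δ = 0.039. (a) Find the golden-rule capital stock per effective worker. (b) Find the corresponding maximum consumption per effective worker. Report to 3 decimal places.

The effective depreciation rate is n + g + δ = 0.01 + 0.019 + 0.039 = 0.068.
At the golden rule the marginal product of capital equals n+g+δ: 0.5·k^(0.5−1) = 0.068. Solving, k_gold = (0.5/0.068)^(1/0.5) ≈ 54.0657.
y_gold = 54.0657^0.5 ≈ 7.3529; c_gold = y_gold − 0.068·k_gold ≈ 3.6765.

(a) k_gold ≈ 54.066; (b) c_gold ≈ 3.676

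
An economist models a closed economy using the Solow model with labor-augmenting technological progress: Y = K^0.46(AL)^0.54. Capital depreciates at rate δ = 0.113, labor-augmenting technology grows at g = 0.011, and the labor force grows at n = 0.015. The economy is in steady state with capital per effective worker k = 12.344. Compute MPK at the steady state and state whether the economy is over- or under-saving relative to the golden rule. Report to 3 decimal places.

over-saving; MPK ≈ 0.118

The effective depreciation rate is n + g + δ = 0.015 + 0.011 + 0.113 = 0.139.
MPK = 0.46·k^(0.46−1) = 0.46·12.344^(-0.54) ≈ 0.1184.
MPK < 0.139, so the economy is dynamically inefficient (over-saving).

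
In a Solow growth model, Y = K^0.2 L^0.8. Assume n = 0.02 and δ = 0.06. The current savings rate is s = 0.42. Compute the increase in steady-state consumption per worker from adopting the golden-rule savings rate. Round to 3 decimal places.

Δc ≈ 0.128

The effective depreciation rate is n + δ = 0.02 + 0.06 = 0.08.
Current steady state (s = 0.42): k* = (0.42/0.08)^(1/0.8) ≈ 7.9469, y* = 7.9469^0.2 ≈ 1.5137, c* = (1−0.42)·1.5137 ≈ 0.8779.
Golden rule sets MPK = n+δ: 0.2·k^(0.2−1) = 0.08, so k_gold = (0.2/0.08)^(1/0.8) ≈ 3.1436.
y_gold = 3.1436^0.2 ≈ 1.2574, c_gold = y_gold − 0.08·k_gold ≈ 1.0059.
Gain: Δc = 1.0059 − 0.8779 ≈ 0.1280.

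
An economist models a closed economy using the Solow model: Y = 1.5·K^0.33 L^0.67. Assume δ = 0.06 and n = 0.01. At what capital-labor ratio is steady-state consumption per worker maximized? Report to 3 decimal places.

n + δ = 0.01 + 0.06 = 0.07.
Golden rule sets MPK = n+δ: 0.33·1.5·k^(0.33−1) = 0.07, so k_gold = (0.33·1.5/0.07)^(1/0.67) ≈ 18.5320.

k_gold ≈ 18.532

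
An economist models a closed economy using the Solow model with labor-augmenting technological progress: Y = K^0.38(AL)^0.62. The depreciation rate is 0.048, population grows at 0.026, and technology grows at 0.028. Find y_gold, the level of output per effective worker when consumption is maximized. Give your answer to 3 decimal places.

y_gold ≈ 2.239

Capital per effective worker breaks even when investment replaces (n + g + δ)·k; here n + g + δ = 0.102.
Maximizing c = f(k) − (n+g+δ)·k gives f'(k) = n+g+δ, i.e. 0.38·k^(0.38−1) = 0.102, so k_gold = (0.38/0.102)^(1/0.62) ≈ 8.3419.
Output: y_gold = k_gold^0.38 = 8.3419^0.38 ≈ 2.2391.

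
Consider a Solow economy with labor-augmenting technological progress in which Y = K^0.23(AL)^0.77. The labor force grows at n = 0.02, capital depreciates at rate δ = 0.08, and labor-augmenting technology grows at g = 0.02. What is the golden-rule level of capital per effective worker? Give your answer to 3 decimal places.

k_gold ≈ 2.328

The effective depreciation rate is n + g + δ = 0.02 + 0.02 + 0.08 = 0.12.
At the golden rule the marginal product of capital equals n+g+δ: 0.23·k^(0.23−1) = 0.12. Solving, k_gold = (0.23/0.12)^(1/0.77) ≈ 2.3278.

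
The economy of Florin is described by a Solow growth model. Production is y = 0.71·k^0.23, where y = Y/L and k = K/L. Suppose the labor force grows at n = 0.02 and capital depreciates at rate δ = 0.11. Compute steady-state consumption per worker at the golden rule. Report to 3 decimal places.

c_gold ≈ 0.585

n + δ = 0.02 + 0.11 = 0.13.
At the golden rule the marginal product of capital equals n+δ: 0.23·0.71·k^(0.23−1) = 0.13. Solving, k_gold = (0.23·0.71/0.13)^(1/0.77) ≈ 1.3447.
y_gold = 0.71·1.3447^0.23 ≈ 0.7601.
c_gold = y_gold − (n+δ)·k_gold = 0.7601 − 0.13·1.3447 ≈ 0.5852.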